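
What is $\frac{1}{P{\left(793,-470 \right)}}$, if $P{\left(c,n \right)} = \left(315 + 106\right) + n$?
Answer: $- \frac{1}{49} \approx -0.020408$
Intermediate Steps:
$P{\left(c,n \right)} = 421 + n$
$\frac{1}{P{\left(793,-470 \right)}} = \frac{1}{421 - 470} = \frac{1}{-49} = - \frac{1}{49}$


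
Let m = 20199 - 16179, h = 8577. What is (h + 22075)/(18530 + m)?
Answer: 15326/11275 ≈ 1.3593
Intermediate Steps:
m = 4020
(h + 22075)/(18530 + m) = (8577 + 22075)/(18530 + 4020) = 30652/22550 = 30652*(1/22550) = 15326/11275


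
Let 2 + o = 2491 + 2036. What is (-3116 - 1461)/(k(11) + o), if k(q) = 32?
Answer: -4577/4557 ≈ -1.0044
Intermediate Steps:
o = 4525 (o = -2 + (2491 + 2036) = -2 + 4527 = 4525)
(-3116 - 1461)/(k(11) + o) = (-3116 - 1461)/(32 + 4525) = -4577/4557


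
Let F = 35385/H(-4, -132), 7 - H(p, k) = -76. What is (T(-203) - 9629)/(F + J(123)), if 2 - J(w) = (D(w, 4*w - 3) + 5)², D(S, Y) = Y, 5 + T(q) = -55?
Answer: 804187/20219437 ≈ 0.039773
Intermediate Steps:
T(q) = -60 (T(q) = -5 - 55 = -60)
H(p, k) = 83 (H(p, k) = 7 - 1*(-76) = 7 + 76 = 83)
J(w) = 2 - (2 + 4*w)² (J(w) = 2 - ((4*w - 3) + 5)² = 2 - ((-3 + 4*w) + 5)² = 2 - (2 + 4*w)²)
F = 35385/83 ≈ 426.33
(T(-203) - 9629)/(F + J(123)) = (-60 - 9629)/(35385/83 + (2 - 4*(1 + 2*123)²)) = -9689/(35385/83 + (2 - 4*(1 + 246)²)) = -9689/(35385/83 + (2 - 4*247²)) = -9689/(35385/83 + (2 - 4*61009)) = -9689/(35385/83 + (2 - 244036)) = -9689/(35385/83 - 244034) = -9689/(-20219437/83) = -9689*(-83/20219437) = 804187/20219437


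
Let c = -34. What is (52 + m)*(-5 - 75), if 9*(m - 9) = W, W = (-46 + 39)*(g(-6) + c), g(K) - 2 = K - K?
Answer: -61840/9 ≈ -6871.1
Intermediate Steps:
g(K) = 2 (g(K) = 2 + (K - K) = 2 + 0 = 2)
W = 224 (W = (-46 + 39)*(2 - 34) = -7*(-32) = 224)
m = 305/9 (m = 9 + (1/9)*224 = 9 + 224/9 = 305/9 ≈ 33.889)
(52 + m)*(-5 - 75) = (52 + 305/9)*(-5 - 75) = (773/9)*(-80) = -61840/9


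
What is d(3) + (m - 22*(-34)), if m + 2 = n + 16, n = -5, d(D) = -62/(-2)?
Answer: 788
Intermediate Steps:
d(D) = 31 (d(D) = -62*(-½) = 31)
m = 9 (m = -2 + (-5 + 16) = -2 + 11 = 9)
d(3) + (m - 22*(-34)) = 31 + (9 - 22*(-34)) = 31 + (9 + 748) = 31 + 757 = 788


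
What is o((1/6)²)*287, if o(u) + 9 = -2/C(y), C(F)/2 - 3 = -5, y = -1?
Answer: -4879/2 ≈ -2439.5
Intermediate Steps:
C(F) = -4 (C(F) = 6 + 2*(-5) = 6 - 10 = -4)
o(u) = -17/2 (o(u) = -9 - 2/(-4) = -9 - 2*(-¼) = -9 + ½ = -17/2)
o((1/6)²)*287 = -17/2*287 = -4879/2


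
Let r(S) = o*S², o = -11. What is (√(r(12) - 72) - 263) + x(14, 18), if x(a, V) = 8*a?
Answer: -151 + 6*I*√46 ≈ -151.0 + 40.694*I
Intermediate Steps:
r(S) = -11*S²
(√(r(12) - 72) - 263) + x(14, 18) = (√(-11*12² - 72) - 263) + 8*14 = (√(-11*144 - 72) - 263) + 112 = (√(-1584 - 72) - 263) + 112 = (√(-1656) - 263) + 112 = (6*I*√46 - 263) + 112 = (-263 + 6*I*√46) + 112 = -151 + 6*I*√46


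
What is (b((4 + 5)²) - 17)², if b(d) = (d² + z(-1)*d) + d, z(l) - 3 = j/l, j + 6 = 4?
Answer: 49420900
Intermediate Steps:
j = -2 (j = -6 + 4 = -2)
z(l) = 3 - 2/l
b(d) = d² + 6*d (b(d) = (d² + (3 - 2/(-1))*d) + d = (d² + (3 - 2*(-1))*d) + d = (d² + (3 + 2)*d) + d = (d² + 5*d) + d = d² + 6*d)
(b((4 + 5)²) - 17)² = ((4 + 5)²*(6 + (4 + 5)²) - 17)² = (9²*(6 + 9²) - 17)² = (81*(6 + 81) - 17)² = (81*87 - 17)² = (7047 - 17)² = 7030² = 49420900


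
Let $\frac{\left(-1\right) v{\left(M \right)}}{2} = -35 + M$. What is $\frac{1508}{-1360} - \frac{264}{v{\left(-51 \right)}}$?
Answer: $- \frac{38651}{14620} \approx -2.6437$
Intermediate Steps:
$v{\left(M \right)} = 70 - 2 M$ ($v{\left(M \right)} = - 2 \left(-35 + M\right) = 70 - 2 M$)
$\frac{1508}{-1360} - \frac{264}{v{\left(-51 \right)}} = \frac{1508}{-1360} - \frac{264}{70 - -102} = 1508 \left(- \frac{1}{1360}\right) - \frac{264}{70 + 102} = - \frac{377}{340} - \frac{264}{172} = - \frac{377}{340} - \frac{66}{43} = - \frac{38651}{14620}$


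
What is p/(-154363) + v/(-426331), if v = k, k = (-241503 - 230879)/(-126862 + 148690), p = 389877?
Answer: -1814052072994985/718247416717842 ≈ -2.5257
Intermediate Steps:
k = -236191/10914 (k = -472382/21828 = -472382*1/21828 = -236191/10914 ≈ -21.641)
v = -236191/10914 ≈ -21.641
p/(-154363) + v/(-426331) = 389877/(-154363) - 236191/10914/(-426331) = 389877*(-1/154363) - 236191/10914*(-1/426331) = -389877/154363 + 236191/4652976534 = -1814052072994985/718247416717842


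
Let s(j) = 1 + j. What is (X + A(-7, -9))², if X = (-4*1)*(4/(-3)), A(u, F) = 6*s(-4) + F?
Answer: 4225/9 ≈ 469.44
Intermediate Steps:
A(u, F) = -18 + F (A(u, F) = 6*(1 - 4) + F = 6*(-3) + F = -18 + F)
X = 16/3 (X = -16*(-1)/3 = -4*(-4/3) = 16/3 ≈ 5.3333)
(X + A(-7, -9))² = (16/3 + (-18 - 9))² = (16/3 - 27)² = (-65/3)² = 4225/9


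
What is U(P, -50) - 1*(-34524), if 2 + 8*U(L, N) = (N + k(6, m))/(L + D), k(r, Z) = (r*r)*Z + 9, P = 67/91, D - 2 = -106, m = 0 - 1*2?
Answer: 2595367713/75176 ≈ 34524.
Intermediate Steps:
m = -2 (m = 0 - 2 = -2)
D = -104 (D = 2 - 106 = -104)
P = 67/91 (P = 67*(1/91) = 67/91 ≈ 0.73626)
k(r, Z) = 9 + Z*r**2 (k(r, Z) = r**2*Z + 9 = Z*r**2 + 9 = 9 + Z*r**2)
U(L, N) = -1/4 + (-63 + N)/(8*(-104 + L)) (U(L, N) = -1/4 + ((N + (9 - 2*6**2))/(L - 104))/8 = -1/4 + ((N + (9 - 2*36))/(-104 + L))/8 = -1/4 + ((N + (9 - 72))/(-104 + L))/8 = -1/4 + ((N - 63)/(-104 + L))/8 = -1/4 + ((-63 + N)/(-104 + L))/8 = -1/4 + (-63 + N)/(8*(-104 + L)))
U(P, -50) - 1*(-34524) = (145 - 50 - 2*67/91)/(8*(-104 + 67/91)) - 1*(-34524) = (145 - 50 - 134/91)/(8*(-9397/91)) + 34524 = (1/8)*(-91/9397)*(8511/91) + 34524 = -8511/75176 + 34524 = 2595367713/75176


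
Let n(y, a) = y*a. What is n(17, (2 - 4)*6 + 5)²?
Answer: 14161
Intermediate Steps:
n(y, a) = a*y
n(17, (2 - 4)*6 + 5)² = (((2 - 4)*6 + 5)*17)² = ((-2*6 + 5)*17)² = ((-12 + 5)*17)² = (-7*17)² = (-119)² = 14161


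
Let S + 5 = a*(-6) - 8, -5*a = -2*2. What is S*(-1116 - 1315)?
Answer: 216359/5 ≈ 43272.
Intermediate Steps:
a = ⅘ (a = -(-2)*2/5 = -⅕*(-4) = ⅘ ≈ 0.80000)
S = -89/5 (S = -5 + ((⅘)*(-6) - 8) = -5 + (-24/5 - 8) = -5 - 64/5 = -89/5 ≈ -17.800)
S*(-1116 - 1315) = -89*(-1116 - 1315)/5 = -89/5*(-2431) = 216359/5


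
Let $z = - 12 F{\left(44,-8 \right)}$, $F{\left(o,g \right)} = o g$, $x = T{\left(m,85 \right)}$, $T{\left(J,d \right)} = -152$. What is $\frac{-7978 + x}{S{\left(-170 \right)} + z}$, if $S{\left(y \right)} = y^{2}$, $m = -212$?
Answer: $- \frac{4065}{16562} \approx -0.24544$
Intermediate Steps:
$x = -152$
$F{\left(o,g \right)} = g o$
$z = 4224$ ($z = - 12 \left(\left(-8\right) 44\right) = \left(-12\right) \left(-352\right) = 4224$)
$\frac{-7978 + x}{S{\left(-170 \right)} + z} = \frac{-7978 - 152}{\left(-170\right)^{2} + 4224} = - \frac{8130}{28900 + 4224} = - \frac{8130}{33124} = \left(-8130\right) \frac{1}{33124} = - \frac{4065}{16562}$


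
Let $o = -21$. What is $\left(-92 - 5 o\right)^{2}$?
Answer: $169$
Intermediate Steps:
$\left(-92 - 5 o\right)^{2} = \left(-92 - -105\right)^{2} = \left(-92 + 105\right)^{2} = 13^{2} = 169$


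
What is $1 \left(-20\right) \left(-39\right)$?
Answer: $780$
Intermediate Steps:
$1 \left(-20\right) \left(-39\right) = \left(-20\right) \left(-39\right) = 780$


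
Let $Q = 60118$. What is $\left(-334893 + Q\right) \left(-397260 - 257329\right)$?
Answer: $179864692475$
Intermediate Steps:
$\left(-334893 + Q\right) \left(-397260 - 257329\right) = \left(-334893 + 60118\right) \left(-397260 - 257329\right) = \left(-274775\right) \left(-654589\right) = 179864692475$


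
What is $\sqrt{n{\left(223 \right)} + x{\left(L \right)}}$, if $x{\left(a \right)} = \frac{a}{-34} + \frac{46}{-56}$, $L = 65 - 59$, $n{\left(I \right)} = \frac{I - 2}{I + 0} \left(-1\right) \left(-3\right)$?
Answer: $\frac{\sqrt{5563827031}}{53074} \approx 1.4054$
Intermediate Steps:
$n{\left(I \right)} = \frac{3 \left(-2 + I\right)}{I}$ ($n{\left(I \right)} = \frac{-2 + I}{I} \left(-1\right) \left(-3\right) = - \frac{-2 + I}{I} \left(-3\right) = \frac{3 \left(-2 + I\right)}{I}$)
$L = 6$ ($L = 65 - 59 = 6$)
$x{\left(a \right)} = - \frac{23}{28} - \frac{a}{34}$ ($x{\left(a \right)} = a \left(- \frac{1}{34}\right) + 46 \left(- \frac{1}{56}\right) = - \frac{a}{34} - \frac{23}{28} = - \frac{23}{28} - \frac{a}{34}$)
$\sqrt{n{\left(223 \right)} + x{\left(L \right)}} = \sqrt{\left(3 - \frac{6}{223}\right) - \frac{475}{476}} = \sqrt{\frac{663}{223} - \frac{475}{476}} = \sqrt{\frac{209663}{106148}} = \frac{\sqrt{5563827031}}{53074}$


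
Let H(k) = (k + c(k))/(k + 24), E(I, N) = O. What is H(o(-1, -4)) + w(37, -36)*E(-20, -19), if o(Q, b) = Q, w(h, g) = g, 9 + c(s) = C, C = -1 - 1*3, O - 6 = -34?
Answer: 23170/23 ≈ 1007.4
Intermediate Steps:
O = -28 (O = 6 - 34 = -28)
C = -4 (C = -1 - 3 = -4)
c(s) = -13 (c(s) = -9 - 4 = -13)
E(I, N) = -28
H(k) = (-13 + k)/(24 + k) (H(k) = (k - 13)/(k + 24) = (-13 + k)/(24 + k))
H(o(-1, -4)) + w(37, -36)*E(-20, -19) = (-13 - 1)/(24 - 1) - 36*(-28) = -14/23 + 1008 = 23170/23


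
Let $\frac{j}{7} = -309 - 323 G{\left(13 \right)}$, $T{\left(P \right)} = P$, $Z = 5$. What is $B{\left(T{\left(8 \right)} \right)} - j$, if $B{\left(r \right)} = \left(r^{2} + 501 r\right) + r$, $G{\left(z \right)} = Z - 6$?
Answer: $3982$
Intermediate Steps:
$G{\left(z \right)} = -1$ ($G{\left(z \right)} = 5 - 6 = -1$)
$B{\left(r \right)} = r^{2} + 502 r$
$j = 98$ ($j = 7 \left(-309 - -323\right) = 7 \left(-309 + 323\right) = 7 \cdot 14 = 98$)
$B{\left(T{\left(8 \right)} \right)} - j = 8 \left(502 + 8\right) - 98 = 8 \cdot 510 - 98 = 4080 - 98 = 3982$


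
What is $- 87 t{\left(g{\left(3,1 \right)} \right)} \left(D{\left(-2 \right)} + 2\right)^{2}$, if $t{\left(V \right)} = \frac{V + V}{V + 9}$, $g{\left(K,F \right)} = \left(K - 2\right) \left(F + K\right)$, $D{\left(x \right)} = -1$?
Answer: $- \frac{696}{13} \approx -53.538$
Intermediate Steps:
$g{\left(K,F \right)} = \left(-2 + K\right) \left(F + K\right)$
$t{\left(V \right)} = \frac{2 V}{9 + V}$
$- 87 t{\left(g{\left(3,1 \right)} \right)} \left(D{\left(-2 \right)} + 2\right)^{2} = - 87 \frac{2 \left(3^{2} - 2 - 6 + 1 \cdot 3\right)}{9 + \left(3^{2} - 2 - 6 + 1 \cdot 3\right)} \left(-1 + 2\right)^{2} = - 87 \frac{2 \left(9 - 2 - 6 + 3\right)}{9 + \left(9 - 2 - 6 + 3\right)} 1^{2} = - 87 \cdot 2 \cdot 4 \frac{1}{9 + 4} \cdot 1 = - 87 \cdot 2 \cdot 4 \cdot \frac{1}{13} \cdot 1 = \left(-87\right) \frac{8}{13} \cdot 1 = \left(- \frac{696}{13}\right) 1 = - \frac{696}{13}$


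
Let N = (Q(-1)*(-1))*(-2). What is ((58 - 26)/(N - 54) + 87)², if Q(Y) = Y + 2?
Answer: 1261129/169 ≈ 7462.3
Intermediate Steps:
Q(Y) = 2 + Y
N = 2 (N = ((2 - 1)*(-1))*(-2) = (1*(-1))*(-2) = -1*(-2) = 2)
((58 - 26)/(N - 54) + 87)² = ((58 - 26)/(2 - 54) + 87)² = (32/(-52) + 87)² = (32*(-1/52) + 87)² = (-8/13 + 87)² = (1123/13)² = 1261129/169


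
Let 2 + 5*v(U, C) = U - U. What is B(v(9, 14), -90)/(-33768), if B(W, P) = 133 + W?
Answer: -221/56280 ≈ -0.0039268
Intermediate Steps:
v(U, C) = -⅖ (v(U, C) = -⅖ + (U - U)/5 = -⅖ + (⅕)*0 = -⅖ + 0 = -⅖)
B(v(9, 14), -90)/(-33768) = (133 - ⅖)/(-33768) = (663/5)*(-1/33768) = -221/56280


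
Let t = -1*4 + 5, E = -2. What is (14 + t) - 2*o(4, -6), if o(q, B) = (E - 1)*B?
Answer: -21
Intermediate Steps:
t = 1 (t = -4 + 5 = 1)
o(q, B) = -3*B (o(q, B) = (-2 - 1)*B = -3*B)
(14 + t) - 2*o(4, -6) = (14 + 1) - (-6)*(-6) = 15 - 2*18 = 15 - 36 = -21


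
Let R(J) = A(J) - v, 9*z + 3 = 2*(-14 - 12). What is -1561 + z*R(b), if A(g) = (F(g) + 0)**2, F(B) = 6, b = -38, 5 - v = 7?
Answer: -16139/9 ≈ -1793.2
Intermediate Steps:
v = -2 (v = 5 - 1*7 = 5 - 7 = -2)
z = -55/9 (z = -1/3 + (2*(-14 - 12))/9 = -1/3 + (2*(-26))/9 = -1/3 + (1/9)*(-52) = -1/3 - 52/9 = -55/9 ≈ -6.1111)
A(g) = 36 (A(g) = (6 + 0)**2 = 6**2 = 36)
R(J) = 38 (R(J) = 36 - 1*(-2) = 36 + 2 = 38)
-1561 + z*R(b) = -1561 - 55/9*38 = -1561 - 2090/9 = -16139/9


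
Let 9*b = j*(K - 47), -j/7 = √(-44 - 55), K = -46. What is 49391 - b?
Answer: 49391 - 217*I*√11 ≈ 49391.0 - 719.71*I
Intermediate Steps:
j = -21*I*√11 (j = -7*√(-44 - 55) = -21*I*√11 ≈ -69.649*I)
b = 217*I*√11 (b = ((-21*I*√11)*(-46 - 47))/9 = (-21*I*√11*(-93))/9 = (1953*I*√11)/9 = 217*I*√11 ≈ 719.71*I)
49391 - b = 49391 - 217*I*√11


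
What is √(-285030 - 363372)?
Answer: I*√648402 ≈ 805.23*I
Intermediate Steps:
√(-285030 - 363372) = √(-648402) = I*√648402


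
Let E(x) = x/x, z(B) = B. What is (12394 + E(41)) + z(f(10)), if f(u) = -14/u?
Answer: 61968/5 ≈ 12394.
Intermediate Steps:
E(x) = 1
(12394 + E(41)) + z(f(10)) = (12394 + 1) - 14/10 = 12395 - 14*1/10 = 12395 - 7/5 = 61968/5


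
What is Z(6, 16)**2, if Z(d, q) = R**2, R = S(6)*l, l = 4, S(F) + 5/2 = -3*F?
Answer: 45212176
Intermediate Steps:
S(F) = -5/2 - 3*F
R = -82 (R = (-5/2 - 3*6)*4 = (-5/2 - 18)*4 = -41/2*4 = -82)
Z(d, q) = 6724 (Z(d, q) = (-82)**2 = 6724)
Z(6, 16)**2 = 6724**2 = 45212176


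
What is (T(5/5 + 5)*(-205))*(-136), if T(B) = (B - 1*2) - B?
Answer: -55760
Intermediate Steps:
T(B) = -2 (T(B) = (B - 2) - B = (-2 + B) - B = -2)
(T(5/5 + 5)*(-205))*(-136) = -2*(-205)*(-136) = 410*(-136) = -55760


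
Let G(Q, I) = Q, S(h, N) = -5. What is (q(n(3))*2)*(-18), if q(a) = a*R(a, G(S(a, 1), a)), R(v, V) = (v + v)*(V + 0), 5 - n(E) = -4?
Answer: 29160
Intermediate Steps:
n(E) = 9 (n(E) = 5 - 1*(-4) = 5 + 4 = 9)
R(v, V) = 2*V*v (R(v, V) = (2*v)*V = 2*V*v)
q(a) = -10*a**2 (q(a) = a*(2*(-5)*a) = a*(-10*a) = -10*a**2)
(q(n(3))*2)*(-18) = (-10*9**2*2)*(-18) = (-10*81*2)*(-18) = -810*2*(-18) = -1620*(-18) = 29160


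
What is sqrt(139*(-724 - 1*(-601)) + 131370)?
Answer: 3*sqrt(12697) ≈ 338.04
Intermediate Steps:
sqrt(139*(-724 - 1*(-601)) + 131370) = sqrt(139*(-724 + 601) + 131370) = sqrt(139*(-123) + 131370) = sqrt(-17097 + 131370) = sqrt(114273) = 3*sqrt(12697)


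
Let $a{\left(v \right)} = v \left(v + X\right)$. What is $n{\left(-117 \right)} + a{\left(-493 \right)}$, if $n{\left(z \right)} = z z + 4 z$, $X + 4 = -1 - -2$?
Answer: $257749$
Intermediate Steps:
$X = -3$ ($X = -4 - -1 = -4 + \left(-1 + 2\right) = -4 + 1 = -3$)
$a{\left(v \right)} = v \left(-3 + v\right)$ ($a{\left(v \right)} = v \left(v - 3\right) = v \left(-3 + v\right)$)
$n{\left(z \right)} = z^{2} + 4 z$
$n{\left(-117 \right)} + a{\left(-493 \right)} = - 117 \left(4 - 117\right) - 493 \left(-3 - 493\right) = \left(-117\right) \left(-113\right) - -244528 = 13221 + 244528 = 257749$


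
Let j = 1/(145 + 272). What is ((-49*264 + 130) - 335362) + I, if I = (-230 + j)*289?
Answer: -172903757/417 ≈ -4.1464e+5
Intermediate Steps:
j = 1/417 ≈ 0.0023981
I = -27717701/417 (I = (-230 + 1/417)*289 = -95909/417*289 = -27717701/417 ≈ -66469.)
((-49*264 + 130) - 335362) + I = ((-49*264 + 130) - 335362) - 27717701/417 = ((-12936 + 130) - 335362) - 27717701/417 = (-12806 - 335362) - 27717701/417 = -348168 - 27717701/417 = -172903757/417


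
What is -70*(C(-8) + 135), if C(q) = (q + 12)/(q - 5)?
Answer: -122570/13 ≈ -9428.5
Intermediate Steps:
C(q) = (12 + q)/(-5 + q)
-70*(C(-8) + 135) = -70*((12 - 8)/(-5 - 8) + 135) = -70*(4/(-13) + 135) = -70*(-1/13*4 + 135) = -70*(-4/13 + 135) = -70*1751/13 = -122570/13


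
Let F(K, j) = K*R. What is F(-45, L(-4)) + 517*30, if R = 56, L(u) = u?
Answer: 12990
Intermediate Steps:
F(K, j) = 56*K (F(K, j) = K*56 = 56*K)
F(-45, L(-4)) + 517*30 = 56*(-45) + 517*30 = -2520 + 15510 = 12990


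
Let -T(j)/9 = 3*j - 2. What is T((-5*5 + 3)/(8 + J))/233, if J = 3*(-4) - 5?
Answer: -48/233 ≈ -0.20601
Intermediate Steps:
J = -17 (J = -12 - 5 = -17)
T(j) = 18 - 27*j (T(j) = -9*(3*j - 2) = -9*(-2 + 3*j) = 18 - 27*j)
T((-5*5 + 3)/(8 + J))/233 = (18 - 27*(-5*5 + 3)/(8 - 17))/233 = (18 - 27*(-25 + 3)/(-9))*(1/233) = (18 - (-594)*(-1)/9)*(1/233) = (18 - 27*22/9)*(1/233) = (18 - 66)*(1/233) = -48*1/233 = -48/233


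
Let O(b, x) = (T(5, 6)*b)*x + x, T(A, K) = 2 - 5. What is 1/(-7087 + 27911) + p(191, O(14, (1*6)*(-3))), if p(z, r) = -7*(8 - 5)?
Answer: -437303/20824 ≈ -21.000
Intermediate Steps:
T(A, K) = -3
O(b, x) = x - 3*b*x (O(b, x) = (-3*b)*x + x = -3*b*x + x = x - 3*b*x)
p(z, r) = -21 (p(z, r) = -7*3 = -21)
1/(-7087 + 27911) + p(191, O(14, (1*6)*(-3))) = 1/(-7087 + 27911) - 21 = 1/20824 - 21 = -437303/20824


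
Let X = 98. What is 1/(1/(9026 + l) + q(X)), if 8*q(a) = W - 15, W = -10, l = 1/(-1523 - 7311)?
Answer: -637885464/1993321403 ≈ -0.32001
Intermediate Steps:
l = -1/8834 (l = 1/(-8834) = -1/8834 ≈ -0.00011320)
q(a) = -25/8 (q(a) = (-10 - 15)/8 = (1/8)*(-25) = -25/8)
1/(1/(9026 + l) + q(X)) = 1/(1/(9026 - 1/8834) - 25/8) = 1/(1/(79735683/8834) - 25/8) = 1/(8834/79735683 - 25/8) = 1/(-1993321403/637885464) = -637885464/1993321403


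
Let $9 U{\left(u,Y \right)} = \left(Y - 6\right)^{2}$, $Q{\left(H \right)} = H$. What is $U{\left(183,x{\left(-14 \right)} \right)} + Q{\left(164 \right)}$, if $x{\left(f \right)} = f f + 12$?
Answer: $\frac{42280}{9} \approx 4697.8$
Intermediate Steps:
$x{\left(f \right)} = 12 + f^{2}$ ($x{\left(f \right)} = f^{2} + 12 = 12 + f^{2}$)
$U{\left(u,Y \right)} = \frac{\left(-6 + Y\right)^{2}}{9}$ ($U{\left(u,Y \right)} = \frac{\left(Y - 6\right)^{2}}{9} = \frac{\left(-6 + Y\right)^{2}}{9}$)
$U{\left(183,x{\left(-14 \right)} \right)} + Q{\left(164 \right)} = \frac{\left(-6 + \left(12 + \left(-14\right)^{2}\right)\right)^{2}}{9} + 164 = \frac{\left(-6 + \left(12 + 196\right)\right)^{2}}{9} + 164 = \frac{\left(-6 + 208\right)^{2}}{9} + 164 = \frac{202^{2}}{9} + 164 = \frac{1}{9} \cdot 40804 + 164 = \frac{40804}{9} + 164 = \frac{42280}{9}$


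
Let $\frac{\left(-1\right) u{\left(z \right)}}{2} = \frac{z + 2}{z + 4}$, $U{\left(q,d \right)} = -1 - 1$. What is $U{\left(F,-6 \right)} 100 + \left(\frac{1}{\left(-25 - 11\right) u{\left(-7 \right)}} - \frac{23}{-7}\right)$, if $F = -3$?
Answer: $- \frac{165233}{840} \approx -196.71$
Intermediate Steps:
$U{\left(q,d \right)} = -2$ ($U{\left(q,d \right)} = -1 - 1 = -2$)
$u{\left(z \right)} = - \frac{2 \left(2 + z\right)}{4 + z}$ ($u{\left(z \right)} = - 2 \frac{z + 2}{z + 4} = - 2 \frac{2 + z}{4 + z} = - \frac{2 \left(2 + z\right)}{4 + z}$)
$U{\left(F,-6 \right)} 100 + \left(\frac{1}{\left(-25 - 11\right) u{\left(-7 \right)}} - \frac{23}{-7}\right) = \left(-2\right) 100 + \left(\frac{1}{\left(-25 - 11\right) \frac{2 \left(-2 - -7\right)}{4 - 7}} - \frac{23}{-7}\right) = -200 + \left(\frac{1}{\left(-36\right) \frac{2 \left(-2 + 7\right)}{-3}} - - \frac{23}{7}\right) = -200 + \left(- \frac{1}{36 \cdot 2 \left(- \frac{1}{3}\right) 5} + \frac{23}{7}\right) = -200 + \left(- \frac{1}{36 \left(- \frac{10}{3}\right)} + \frac{23}{7}\right) = -200 + \left(\left(- \frac{1}{36}\right) \left(- \frac{3}{10}\right) + \frac{23}{7}\right) = -200 + \left(\frac{1}{120} + \frac{23}{7}\right) = -200 + \frac{2767}{840} = - \frac{165233}{840}$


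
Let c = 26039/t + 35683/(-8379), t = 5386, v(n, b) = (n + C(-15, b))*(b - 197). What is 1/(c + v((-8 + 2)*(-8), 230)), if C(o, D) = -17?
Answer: 45129294/46193259905 ≈ 0.00097697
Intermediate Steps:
v(n, b) = (-197 + b)*(-17 + n) (v(n, b) = (n - 17)*(b - 197) = (-17 + n)*(-197 + b) = (-197 + b)*(-17 + n))
c = 25992143/45129294 (c = 26039/5386 + 35683/(-8379) = 26039*(1/5386) + 35683*(-1/8379) = 26039/5386 - 35683/8379 = 25992143/45129294 ≈ 0.57595)
1/(c + v((-8 + 2)*(-8), 230)) = 1/(25992143/45129294 + (3349 - 197*(-8 + 2)*(-8) - 17*230 + 230*((-8 + 2)*(-8)))) = 1/(25992143/45129294 + (3349 - (-1182)*(-8) - 3910 + 230*(-6*(-8)))) = 1/(25992143/45129294 + (3349 - 197*48 - 3910 + 230*48)) = 1/(25992143/45129294 + (3349 - 9456 - 3910 + 11040)) = 1/(25992143/45129294 + 1023) = 1/(46193259905/45129294) = 45129294/46193259905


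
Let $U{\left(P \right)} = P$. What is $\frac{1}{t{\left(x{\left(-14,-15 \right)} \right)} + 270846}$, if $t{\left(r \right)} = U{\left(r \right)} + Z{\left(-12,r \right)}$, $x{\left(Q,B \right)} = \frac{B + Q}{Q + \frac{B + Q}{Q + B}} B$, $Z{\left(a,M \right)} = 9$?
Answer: $\frac{13}{3520680} \approx 3.6925 \cdot 10^{-6}$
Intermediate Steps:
$x{\left(Q,B \right)} = \frac{B \left(B + Q\right)}{1 + Q}$ ($x{\left(Q,B \right)} = \frac{B + Q}{Q + \frac{B + Q}{B + Q}} B = \frac{B + Q}{Q + 1} B = \frac{B + Q}{1 + Q} B = \frac{B \left(B + Q\right)}{1 + Q}$)
$t{\left(r \right)} = 9 + r$ ($t{\left(r \right)} = r + 9 = 9 + r$)
$\frac{1}{t{\left(x{\left(-14,-15 \right)} \right)} + 270846} = \frac{1}{\left(9 - \frac{15 \left(-15 - 14\right)}{1 - 14}\right) + 270846} = \frac{1}{\left(9 - 15 \frac{1}{-13} \left(-29\right)\right) + 270846} = \frac{1}{\left(9 - \left(- \frac{15}{13}\right) \left(-29\right)\right) + 270846} = \frac{1}{\left(9 - \frac{435}{13}\right) + 270846} = \frac{1}{- \frac{318}{13} + 270846} = \frac{1}{\frac{3520680}{13}} = \frac{13}{3520680}$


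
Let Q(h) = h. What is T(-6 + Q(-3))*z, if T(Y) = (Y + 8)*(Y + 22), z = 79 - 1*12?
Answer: -871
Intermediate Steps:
z = 67 (z = 79 - 12 = 67)
T(Y) = (8 + Y)*(22 + Y)
T(-6 + Q(-3))*z = (176 + (-6 - 3)**2 + 30*(-6 - 3))*67 = (176 + (-9)**2 + 30*(-9))*67 = (176 + 81 - 270)*67 = -13*67 = -871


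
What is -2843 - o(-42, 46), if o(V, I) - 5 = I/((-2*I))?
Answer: -5695/2 ≈ -2847.5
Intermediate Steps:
o(V, I) = 9/2 (o(V, I) = 5 + I/((-2*I)) = 5 + I*(-1/(2*I)) = 5 - ½ = 9/2)
-2843 - o(-42, 46) = -2843 - 1*9/2 = -2843 - 9/2 = -5695/2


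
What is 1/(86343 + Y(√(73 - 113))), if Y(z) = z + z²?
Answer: -I/(-86303*I + 2*√10) ≈ 1.1587e-5 - 8.4914e-10*I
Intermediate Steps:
1/(86343 + Y(√(73 - 113))) = 1/(86343 + √(73 - 113)*(1 + √(73 - 113))) = 1/(86343 + √(-40)*(1 + √(-40))) = 1/(86343 + (2*I*√10)*(1 + 2*I*√10)) = 1/(86343 + 2*I*√10*(1 + 2*I*√10))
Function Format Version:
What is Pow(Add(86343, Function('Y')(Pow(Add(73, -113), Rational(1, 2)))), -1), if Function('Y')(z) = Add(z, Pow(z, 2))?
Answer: Mul(-1, I, Pow(Add(Mul(-86303, I), Mul(2, Pow(10, Rational(1, 2)))), -1)) ≈ Add(1.1587e-5, Mul(-8.4914e-10, I))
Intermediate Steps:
Pow(Add(86343, Function('Y')(Pow(Add(73, -113), Rational(1, 2)))), -1) = Pow(Add(86343, Mul(Pow(Add(73, -113), Rational(1, 2)), Add(1, Pow(Add(73, -113), Rational(1, 2))))), -1) = Pow(Add(86343, Mul(Pow(-40, Rational(1, 2)), Add(1, Pow(-40, Rational(1, 2))))), -1) = Pow(Add(86343, Mul(Mul(2, I, Pow(10, Rational(1, 2))), Add(1, Mul(2, I, Pow(10, Rational(1, 2)))))), -1) = Pow(Add(86343, Mul(2, I, Pow(10, Rational(1, 2)), Add(1, Mul(2, I, Pow(10, Rational(1, 2)))))), -1)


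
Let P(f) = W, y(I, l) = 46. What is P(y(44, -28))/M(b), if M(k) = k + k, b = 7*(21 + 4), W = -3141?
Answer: -3141/350 ≈ -8.9743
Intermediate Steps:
b = 175 (b = 7*25 = 175)
P(f) = -3141
M(k) = 2*k
P(y(44, -28))/M(b) = -3141/(2*175) = -3141/350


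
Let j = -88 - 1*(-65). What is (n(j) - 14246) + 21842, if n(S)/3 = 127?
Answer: 7977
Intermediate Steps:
j = -23 (j = -88 + 65 = -23)
n(S) = 381 (n(S) = 3*127 = 381)
(n(j) - 14246) + 21842 = (381 - 14246) + 21842 = -13865 + 21842 = 7977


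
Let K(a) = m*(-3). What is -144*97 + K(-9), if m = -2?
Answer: -13962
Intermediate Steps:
K(a) = 6 (K(a) = -2*(-3) = 6)
-144*97 + K(-9) = -144*97 + 6 = -13968 + 6 = -13962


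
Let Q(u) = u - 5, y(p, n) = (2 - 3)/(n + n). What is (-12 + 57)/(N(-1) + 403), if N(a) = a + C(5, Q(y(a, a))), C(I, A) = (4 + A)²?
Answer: 180/1609 ≈ 0.11187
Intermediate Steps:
y(p, n) = -1/(2*n)
Q(u) = -5 + u
N(a) = a + (-1 - 1/(2*a))² (N(a) = a + (4 + (-5 - 1/(2*a)))² = a + (-1 - 1/(2*a))²)
(-12 + 57)/(N(-1) + 403) = (-12 + 57)/((-1 + (¼)*(1 + 2*(-1))²/(-1)²) + 403) = 45/((-1 + (¼)*1*(1 - 2)²) + 403) = 45/((-1 + (¼)*1*(-1)²) + 403) = 45/((-1 + (¼)*1*1) + 403) = 45/((-1 + ¼) + 403) = 45/(-¾ + 403) = 45/(1609/4) = 45*(4/1609) = 180/1609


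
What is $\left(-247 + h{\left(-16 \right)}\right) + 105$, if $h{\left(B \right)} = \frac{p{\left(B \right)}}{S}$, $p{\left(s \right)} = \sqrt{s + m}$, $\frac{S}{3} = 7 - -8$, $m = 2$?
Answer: $-142 + \frac{i \sqrt{14}}{45} \approx -142.0 + 0.083148 i$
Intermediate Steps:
$S = 45$ ($S = 3 \left(7 - -8\right) = 3 \left(7 + 8\right) = 3 \cdot 15 = 45$)
$p{\left(s \right)} = \sqrt{2 + s}$ ($p{\left(s \right)} = \sqrt{s + 2} = \sqrt{2 + s}$)
$h{\left(B \right)} = \frac{\sqrt{2 + B}}{45}$
$\left(-247 + h{\left(-16 \right)}\right) + 105 = \left(-247 + \frac{\sqrt{2 - 16}}{45}\right) + 105 = \left(-247 + \frac{\sqrt{-14}}{45}\right) + 105 = \left(-247 + \frac{i \sqrt{14}}{45}\right) + 105 = -142 + \frac{i \sqrt{14}}{45}$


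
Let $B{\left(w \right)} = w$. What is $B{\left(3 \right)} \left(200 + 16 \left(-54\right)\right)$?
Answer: $-1992$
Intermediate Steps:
$B{\left(3 \right)} \left(200 + 16 \left(-54\right)\right) = 3 \left(200 + 16 \left(-54\right)\right) = 3 \left(200 - 864\right) = 3 \left(-664\right) = -1992$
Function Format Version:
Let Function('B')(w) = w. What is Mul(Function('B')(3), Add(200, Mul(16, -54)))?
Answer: -1992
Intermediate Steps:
Mul(Function('B')(3), Add(200, Mul(16, -54))) = Mul(3, Add(200, Mul(16, -54))) = Mul(3, Add(200, -864)) = Mul(3, -664) = -1992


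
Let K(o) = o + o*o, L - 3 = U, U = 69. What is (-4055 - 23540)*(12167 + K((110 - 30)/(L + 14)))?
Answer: -620890342285/1849 ≈ -3.3580e+8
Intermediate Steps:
L = 72 (L = 3 + 69 = 72)
K(o) = o + o**2
(-4055 - 23540)*(12167 + K((110 - 30)/(L + 14))) = (-4055 - 23540)*(12167 + ((110 - 30)/(72 + 14))*(1 + (110 - 30)/(72 + 14))) = -27595*(12167 + (80/86)*(1 + 80/86)) = -27595*(12167 + (80*(1/86))*(1 + 80*(1/86))) = -27595*(12167 + 40*(1 + 40/43)/43) = -27595*(12167 + (40/43)*(83/43)) = -27595*(12167 + 3320/1849) = -27595*22500103/1849 = -620890342285/1849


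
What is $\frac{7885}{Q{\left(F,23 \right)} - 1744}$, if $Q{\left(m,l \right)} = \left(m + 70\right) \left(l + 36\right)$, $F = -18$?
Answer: $\frac{7885}{1324} \approx 5.9554$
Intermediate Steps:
$Q{\left(m,l \right)} = \left(36 + l\right) \left(70 + m\right)$ ($Q{\left(m,l \right)} = \left(70 + m\right) \left(36 + l\right) = \left(36 + l\right) \left(70 + m\right)$)
$\frac{7885}{Q{\left(F,23 \right)} - 1744} = \frac{7885}{\left(2520 + 36 \left(-18\right) + 70 \cdot 23 + 23 \left(-18\right)\right) - 1744} = \frac{7885}{\left(2520 - 648 + 1610 - 414\right) - 1744} = \frac{7885}{3068 - 1744} = \frac{7885}{1324}$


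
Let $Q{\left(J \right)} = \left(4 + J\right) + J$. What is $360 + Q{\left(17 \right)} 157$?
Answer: $6326$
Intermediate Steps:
$Q{\left(J \right)} = 4 + 2 J$
$360 + Q{\left(17 \right)} 157 = 360 + \left(4 + 2 \cdot 17\right) 157 = 360 + \left(4 + 34\right) 157 = 360 + 38 \cdot 157 = 360 + 5966 = 6326$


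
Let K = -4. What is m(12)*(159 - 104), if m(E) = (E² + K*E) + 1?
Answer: 5335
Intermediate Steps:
m(E) = 1 + E² - 4*E (m(E) = (E² - 4*E) + 1 = 1 + E² - 4*E)
m(12)*(159 - 104) = (1 + 12² - 4*12)*(159 - 104) = (1 + 144 - 48)*55 = 97*55 = 5335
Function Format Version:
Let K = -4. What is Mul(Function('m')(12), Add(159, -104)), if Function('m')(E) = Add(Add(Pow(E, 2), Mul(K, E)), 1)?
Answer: 5335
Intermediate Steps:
Function('m')(E) = Add(1, Pow(E, 2), Mul(-4, E)) (Function('m')(E) = Add(Add(Pow(E, 2), Mul(-4, E)), 1) = Add(1, Pow(E, 2), Mul(-4, E)))
Mul(Function('m')(12), Add(159, -104)) = Mul(Add(1, Pow(12, 2), Mul(-4, 12)), Add(159, -104)) = Mul(Add(1, 144, -48), 55) = Mul(97, 55) = 5335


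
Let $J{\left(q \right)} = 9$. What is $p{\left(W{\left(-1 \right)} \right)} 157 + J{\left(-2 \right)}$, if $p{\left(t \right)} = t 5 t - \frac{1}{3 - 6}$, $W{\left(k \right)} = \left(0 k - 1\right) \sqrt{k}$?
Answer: $- \frac{2171}{3} \approx -723.67$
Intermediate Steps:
$W{\left(k \right)} = - \sqrt{k}$ ($W{\left(k \right)} = \left(0 - 1\right) \sqrt{k} = - \sqrt{k}$)
$p{\left(t \right)} = \frac{1}{3} + 5 t^{2}$ ($p{\left(t \right)} = 5 t t - \frac{1}{-3} = 5 t^{2} - - \frac{1}{3} = 5 t^{2} + \frac{1}{3} = \frac{1}{3} + 5 t^{2}$)
$p{\left(W{\left(-1 \right)} \right)} 157 + J{\left(-2 \right)} = \left(\frac{1}{3} + 5 \left(- \sqrt{-1}\right)^{2}\right) 157 + 9 = \left(\frac{1}{3} + 5 \left(- i\right)^{2}\right) 157 + 9 = \left(\frac{1}{3} + 5 \left(-1\right)\right) 157 + 9 = \left(\frac{1}{3} - 5\right) 157 + 9 = \left(- \frac{14}{3}\right) 157 + 9 = - \frac{2198}{3} + 9 = - \frac{2171}{3}$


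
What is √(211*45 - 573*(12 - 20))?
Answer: 19*√39 ≈ 118.65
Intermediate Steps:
√(211*45 - 573*(12 - 20)) = √(9495 - 573*(-8)) = √(9495 + 4584) = √14079 = 19*√39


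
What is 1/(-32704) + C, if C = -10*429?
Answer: -140300161/32704 ≈ -4290.0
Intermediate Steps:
C = -4290
1/(-32704) + C = 1/(-32704) - 4290 = -1/32704 - 4290 = -140300161/32704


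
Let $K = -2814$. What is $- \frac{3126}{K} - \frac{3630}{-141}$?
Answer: $\frac{591977}{22043} \approx 26.856$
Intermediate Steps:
$- \frac{3126}{K} - \frac{3630}{-141} = - \frac{3126}{-2814} - \frac{3630}{-141} = \left(-3126\right) \left(- \frac{1}{2814}\right) - - \frac{1210}{47} = \frac{521}{469} + \frac{1210}{47} = \frac{591977}{22043}$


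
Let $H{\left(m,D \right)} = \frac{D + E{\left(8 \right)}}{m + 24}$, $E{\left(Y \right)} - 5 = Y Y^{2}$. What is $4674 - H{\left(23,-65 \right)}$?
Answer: $\frac{219226}{47} \approx 4664.4$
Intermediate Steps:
$E{\left(Y \right)} = 5 + Y^{3}$ ($E{\left(Y \right)} = 5 + Y Y^{2} = 5 + Y^{3}$)
$H{\left(m,D \right)} = \frac{517 + D}{24 + m}$ ($H{\left(m,D \right)} = \frac{D + \left(5 + 8^{3}\right)}{m + 24} = \frac{D + \left(5 + 512\right)}{24 + m} = \frac{D + 517}{24 + m} = \frac{517 + D}{24 + m}$)
$4674 - H{\left(23,-65 \right)} = 4674 - \frac{517 - 65}{24 + 23} = 4674 - \frac{1}{47} \cdot 452 = 4674 - \frac{452}{47} = \frac{219226}{47}$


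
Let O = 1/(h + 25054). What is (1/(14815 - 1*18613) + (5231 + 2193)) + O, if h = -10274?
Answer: 208371035789/28067220 ≈ 7424.0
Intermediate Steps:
O = 1/14780 (O = 1/(-10274 + 25054) = 1/14780 ≈ 6.7659e-5)
(1/(14815 - 1*18613) + (5231 + 2193)) + O = (1/(14815 - 1*18613) + (5231 + 2193)) + 1/14780 = (1/(14815 - 18613) + 7424) + 1/14780 = (1/(-3798) + 7424) + 1/14780 = (-1/3798 + 7424) + 1/14780 = 28196351/3798 + 1/14780 = 208371035789/28067220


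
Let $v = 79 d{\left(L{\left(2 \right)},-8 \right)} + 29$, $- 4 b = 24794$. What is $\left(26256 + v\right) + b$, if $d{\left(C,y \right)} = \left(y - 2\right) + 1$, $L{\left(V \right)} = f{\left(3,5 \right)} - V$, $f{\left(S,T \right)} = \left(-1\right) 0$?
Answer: $\frac{38751}{2} \approx 19376.0$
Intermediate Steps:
$f{\left(S,T \right)} = 0$
$b = - \frac{12397}{2}$ ($b = \left(- \frac{1}{4}\right) 24794 = - \frac{12397}{2} \approx -6198.5$)
$L{\left(V \right)} = - V$ ($L{\left(V \right)} = 0 - V = - V$)
$d{\left(C,y \right)} = -1 + y$ ($d{\left(C,y \right)} = \left(-2 + y\right) + 1 = -1 + y$)
$v = -682$ ($v = 79 \left(-1 - 8\right) + 29 = 79 \left(-9\right) + 29 = -711 + 29 = -682$)
$\left(26256 + v\right) + b = \left(26256 - 682\right) - \frac{12397}{2} = 25574 - \frac{12397}{2} = \frac{38751}{2}$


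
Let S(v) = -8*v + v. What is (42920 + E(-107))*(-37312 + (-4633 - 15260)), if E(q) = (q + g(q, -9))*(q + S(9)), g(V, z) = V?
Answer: -4536356500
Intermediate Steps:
S(v) = -7*v
E(q) = 2*q*(-63 + q) (E(q) = (q + q)*(q - 7*9) = (2*q)*(q - 63) = (2*q)*(-63 + q) = 2*q*(-63 + q))
(42920 + E(-107))*(-37312 + (-4633 - 15260)) = (42920 + 2*(-107)*(-63 - 107))*(-37312 + (-4633 - 15260)) = (42920 + 2*(-107)*(-170))*(-37312 - 19893) = (42920 + 36380)*(-57205) = 79300*(-57205) = -4536356500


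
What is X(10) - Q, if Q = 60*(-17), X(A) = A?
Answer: 1030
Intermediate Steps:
Q = -1020
X(10) - Q = 10 - 1*(-1020) = 10 + 1020 = 1030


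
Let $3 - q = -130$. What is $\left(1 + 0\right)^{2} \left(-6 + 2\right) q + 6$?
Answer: $-526$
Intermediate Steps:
$q = 133$ ($q = 3 - -130 = 3 + 130 = 133$)
$\left(1 + 0\right)^{2} \left(-6 + 2\right) q + 6 = \left(1 + 0\right)^{2} \left(-6 + 2\right) 133 + 6 = 1^{2} \left(-4\right) 133 + 6 = 1 \left(-4\right) 133 + 6 = \left(-4\right) 133 + 6 = -532 + 6 = -526$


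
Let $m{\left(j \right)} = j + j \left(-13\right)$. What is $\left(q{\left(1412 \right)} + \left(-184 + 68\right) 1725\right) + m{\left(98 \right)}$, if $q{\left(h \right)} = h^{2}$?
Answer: $1792468$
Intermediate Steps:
$m{\left(j \right)} = - 12 j$ ($m{\left(j \right)} = j - 13 j = - 12 j$)
$\left(q{\left(1412 \right)} + \left(-184 + 68\right) 1725\right) + m{\left(98 \right)} = \left(1412^{2} + \left(-184 + 68\right) 1725\right) - 1176 = \left(1993744 - 200100\right) - 1176 = 1793644 - 1176 = 1792468$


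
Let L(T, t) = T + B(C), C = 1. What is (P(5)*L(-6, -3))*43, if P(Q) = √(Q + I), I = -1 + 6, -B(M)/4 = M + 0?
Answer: -430*√10 ≈ -1359.8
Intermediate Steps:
B(M) = -4*M (B(M) = -4*(M + 0) = -4*M)
I = 5
L(T, t) = -4 + T (L(T, t) = T - 4*1 = T - 4 = -4 + T)
P(Q) = √(5 + Q) (P(Q) = √(Q + 5) = √(5 + Q))
(P(5)*L(-6, -3))*43 = (√(5 + 5)*(-4 - 6))*43 = (√10*(-10))*43 = -10*√10*43 = -430*√10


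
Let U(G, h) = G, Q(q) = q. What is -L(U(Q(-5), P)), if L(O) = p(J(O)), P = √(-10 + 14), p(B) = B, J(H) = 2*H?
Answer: 10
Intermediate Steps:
P = 2 (P = √4 = 2)
L(O) = 2*O
-L(U(Q(-5), P)) = -2*(-5) = -1*(-10) = 10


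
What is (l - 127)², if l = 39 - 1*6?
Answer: 8836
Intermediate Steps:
l = 33 (l = 39 - 6 = 33)
(l - 127)² = (33 - 127)² = (-94)² = 8836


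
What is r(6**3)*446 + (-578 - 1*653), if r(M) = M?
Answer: 95105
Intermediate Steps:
r(6**3)*446 + (-578 - 1*653) = 6**3*446 + (-578 - 1*653) = 216*446 + (-578 - 653) = 96336 - 1231 = 95105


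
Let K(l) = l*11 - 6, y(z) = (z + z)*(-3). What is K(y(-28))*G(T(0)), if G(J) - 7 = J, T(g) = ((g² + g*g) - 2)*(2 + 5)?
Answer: -12894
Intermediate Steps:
y(z) = -6*z (y(z) = (2*z)*(-3) = -6*z)
T(g) = -14 + 14*g² (T(g) = ((g² + g²) - 2)*7 = (2*g² - 2)*7 = (-2 + 2*g²)*7 = -14 + 14*g²)
G(J) = 7 + J
K(l) = -6 + 11*l (K(l) = 11*l - 6 = -6 + 11*l)
K(y(-28))*G(T(0)) = (-6 + 11*(-6*(-28)))*(7 + (-14 + 14*0²)) = (-6 + 11*168)*(7 + (-14 + 14*0)) = (-6 + 1848)*(7 + (-14 + 0)) = 1842*(7 - 14) = 1842*(-7) = -12894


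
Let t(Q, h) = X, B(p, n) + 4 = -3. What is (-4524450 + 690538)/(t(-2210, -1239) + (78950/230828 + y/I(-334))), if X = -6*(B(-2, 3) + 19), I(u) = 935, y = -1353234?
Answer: 24336791576240/9642053543 ≈ 2524.0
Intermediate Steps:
B(p, n) = -7 (B(p, n) = -4 - 3 = -7)
X = -72 (X = -6*(-7 + 19) = -6*12 = -72)
t(Q, h) = -72
(-4524450 + 690538)/(t(-2210, -1239) + (78950/230828 + y/I(-334))) = (-4524450 + 690538)/(-72 + (78950/230828 - 1353234/935)) = -3833912/(-72 + (78950*(1/230828) - 1353234*1/935)) = -3833912/(-72 + (39475/115414 - 79602/55)) = -3833912/(-72 - 9185014103/6347770) = -3833912/(-9642053543/6347770) = -3833912*(-6347770/9642053543) = 24336791576240/9642053543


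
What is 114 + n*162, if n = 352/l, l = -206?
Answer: -16770/103 ≈ -162.82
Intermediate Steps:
n = -176/103 (n = 352/(-206) = 352*(-1/206) = -176/103 ≈ -1.7087)
114 + n*162 = 114 - 176/103*162 = 114 - 28512/103 = -16770/103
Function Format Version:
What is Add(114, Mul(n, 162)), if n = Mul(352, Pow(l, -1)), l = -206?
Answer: Rational(-16770, 103) ≈ -162.82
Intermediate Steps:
n = Rational(-176, 103) (n = Mul(352, Pow(-206, -1)) = Mul(352, Rational(-1, 206)) = Rational(-176, 103) ≈ -1.7087)
Add(114, Mul(n, 162)) = Add(114, Mul(Rational(-176, 103), 162)) = Add(114, Rational(-28512, 103)) = Rational(-16770, 103)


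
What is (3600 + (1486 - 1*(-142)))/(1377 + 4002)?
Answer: 5228/5379 ≈ 0.97193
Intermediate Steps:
(3600 + (1486 - 1*(-142)))/(1377 + 4002) = (3600 + (1486 + 142))/5379 = (3600 + 1628)*(1/5379) = 5228*(1/5379) = 5228/5379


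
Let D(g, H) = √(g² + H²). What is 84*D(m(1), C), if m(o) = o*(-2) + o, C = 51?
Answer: 84*√2602 ≈ 4284.8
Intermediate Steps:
m(o) = -o (m(o) = -2*o + o = -o)
D(g, H) = √(H² + g²)
84*D(m(1), C) = 84*√(51² + (-1*1)²) = 84*√(2601 + (-1)²) = 84*√(2601 + 1) = 84*√2602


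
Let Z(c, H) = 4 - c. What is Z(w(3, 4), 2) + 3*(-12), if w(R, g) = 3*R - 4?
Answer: -37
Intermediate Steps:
w(R, g) = -4 + 3*R
Z(w(3, 4), 2) + 3*(-12) = (4 - (-4 + 3*3)) + 3*(-12) = (4 - (-4 + 9)) - 36 = (4 - 1*5) - 36 = (4 - 5) - 36 = -1 - 36 = -37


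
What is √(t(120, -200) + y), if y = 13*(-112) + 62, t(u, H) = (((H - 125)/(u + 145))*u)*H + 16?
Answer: √78809198/53 ≈ 167.50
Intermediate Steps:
t(u, H) = 16 + H*u*(-125 + H)/(145 + u) (t(u, H) = (((-125 + H)/(145 + u))*u)*H + 16 = (u*(-125 + H)/(145 + u))*H + 16 = H*u*(-125 + H)/(145 + u) + 16 = 16 + H*u*(-125 + H)/(145 + u))
y = -1394 (y = -1456 + 62 = -1394)
√(t(120, -200) + y) = √((2320 + 16*120 + 120*(-200)² - 125*(-200)*120)/(145 + 120) - 1394) = √((2320 + 1920 + 120*40000 + 3000000)/265 - 1394) = √((2320 + 1920 + 4800000 + 3000000)/265 - 1394) = √((1/265)*7804240 - 1394) = √(1560848/53 - 1394) = √(1486966/53) = √78809198/53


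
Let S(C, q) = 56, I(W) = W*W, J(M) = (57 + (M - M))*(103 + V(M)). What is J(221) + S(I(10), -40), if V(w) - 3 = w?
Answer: 18695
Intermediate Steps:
V(w) = 3 + w
J(M) = 6042 + 57*M (J(M) = (57 + (M - M))*(103 + (3 + M)) = (57 + 0)*(106 + M) = 57*(106 + M) = 6042 + 57*M)
I(W) = W**2
J(221) + S(I(10), -40) = (6042 + 57*221) + 56 = (6042 + 12597) + 56 = 18639 + 56 = 18695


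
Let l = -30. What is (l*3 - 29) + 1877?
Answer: 1758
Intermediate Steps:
(l*3 - 29) + 1877 = (-30*3 - 29) + 1877 = (-90 - 29) + 1877 = -119 + 1877 = 1758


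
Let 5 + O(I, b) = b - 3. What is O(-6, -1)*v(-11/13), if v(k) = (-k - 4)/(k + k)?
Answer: -369/22 ≈ -16.773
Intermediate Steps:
v(k) = (-4 - k)/(2*k) (v(k) = (-4 - k)/((2*k)) = (-4 - k)*(1/(2*k)) = (-4 - k)/(2*k))
O(I, b) = -8 + b (O(I, b) = -5 + (b - 3) = -5 + (-3 + b) = -8 + b)
O(-6, -1)*v(-11/13) = (-8 - 1)*((-4 - (-11)/13)/(2*((-11/13)))) = -9*(-4 - (-11)/13)/(2*((-11*1/13))) = -9*(-4 - 1*(-11/13))/(2*(-11/13)) = -9*(-13)*(-4 + 11/13)/(2*11) = -9*(-13)*(-41)/(2*11*13) = -9*41/22 = -369/22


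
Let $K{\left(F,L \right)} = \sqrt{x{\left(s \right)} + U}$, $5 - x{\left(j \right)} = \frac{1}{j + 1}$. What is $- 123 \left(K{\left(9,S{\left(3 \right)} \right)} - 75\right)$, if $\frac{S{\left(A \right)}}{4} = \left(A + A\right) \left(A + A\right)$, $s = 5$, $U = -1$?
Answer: $9225 - \frac{41 \sqrt{138}}{2} \approx 8984.2$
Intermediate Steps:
$x{\left(j \right)} = 5 - \frac{1}{1 + j}$ ($x{\left(j \right)} = 5 - \frac{1}{j + 1} = 5 - \frac{1}{1 + j}$)
$S{\left(A \right)} = 16 A^{2}$ ($S{\left(A \right)} = 4 \left(A + A\right) \left(A + A\right) = 4 \cdot 2 A 2 A = 4 \cdot 4 A^{2} = 16 A^{2}$)
$K{\left(F,L \right)} = \frac{\sqrt{138}}{6}$ ($K{\left(F,L \right)} = \sqrt{\frac{4 + 5 \cdot 5}{1 + 5} - 1} = \sqrt{\frac{4 + 25}{6} - 1} = \sqrt{\frac{1}{6} \cdot 29 - 1} = \sqrt{\frac{29}{6} - 1} = \sqrt{\frac{23}{6}} = \frac{\sqrt{138}}{6}$)
$- 123 \left(K{\left(9,S{\left(3 \right)} \right)} - 75\right) = - 123 \left(\frac{\sqrt{138}}{6} - 75\right) = - 123 \left(-75 + \frac{\sqrt{138}}{6}\right) = 9225 - \frac{41 \sqrt{138}}{2}$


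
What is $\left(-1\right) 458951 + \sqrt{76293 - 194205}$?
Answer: $-458951 + 34 i \sqrt{102} \approx -4.5895 \cdot 10^{5} + 343.38 i$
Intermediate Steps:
$\left(-1\right) 458951 + \sqrt{76293 - 194205} = -458951 + \sqrt{-117912} = -458951 + 34 i \sqrt{102}$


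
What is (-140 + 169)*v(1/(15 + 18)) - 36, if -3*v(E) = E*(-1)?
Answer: -3535/99 ≈ -35.707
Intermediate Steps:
v(E) = E/3 (v(E) = -E*(-1)/3 = -(-1)*E/3 = E/3)
(-140 + 169)*v(1/(15 + 18)) - 36 = (-140 + 169)*(1/(3*(15 + 18))) - 36 = 29*((⅓)/33) - 36 = 29*((⅓)*(1/33)) - 36 = 29*(1/99) - 36 = 29/99 - 36 = -3535/99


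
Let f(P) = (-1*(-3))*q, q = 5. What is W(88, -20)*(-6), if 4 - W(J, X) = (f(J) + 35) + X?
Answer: 156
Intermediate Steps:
f(P) = 15 (f(P) = -1*(-3)*5 = 3*5 = 15)
W(J, X) = -46 - X (W(J, X) = 4 - ((15 + 35) + X) = 4 - (50 + X) = 4 + (-50 - X) = -46 - X)
W(88, -20)*(-6) = (-46 - 1*(-20))*(-6) = (-46 + 20)*(-6) = -26*(-6) = 156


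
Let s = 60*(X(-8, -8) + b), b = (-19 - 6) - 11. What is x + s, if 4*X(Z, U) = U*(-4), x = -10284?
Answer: -11964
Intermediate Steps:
X(Z, U) = -U (X(Z, U) = (U*(-4))/4 = (-4*U)/4 = -U)
b = -36 (b = -25 - 11 = -36)
s = -1680 (s = 60*(-1*(-8) - 36) = 60*(8 - 36) = 60*(-28) = -1680)
x + s = -10284 - 1680 = -11964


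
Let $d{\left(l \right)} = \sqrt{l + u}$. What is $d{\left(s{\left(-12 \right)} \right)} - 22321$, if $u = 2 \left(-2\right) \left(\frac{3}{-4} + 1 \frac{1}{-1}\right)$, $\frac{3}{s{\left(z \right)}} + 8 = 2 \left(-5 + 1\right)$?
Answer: $-22321 + \frac{\sqrt{109}}{4} \approx -22318.0$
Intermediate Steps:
$s{\left(z \right)} = - \frac{3}{16}$ ($s{\left(z \right)} = \frac{3}{-8 + 2 \left(-5 + 1\right)} = \frac{3}{-8 + 2 \left(-4\right)} = \frac{3}{-8 - 8} = \frac{3}{-16} = 3 \left(- \frac{1}{16}\right) = - \frac{3}{16}$)
$u = 7$ ($u = - 4 \left(3 \left(- \frac{1}{4}\right) + 1 \left(-1\right)\right) = - 4 \left(- \frac{3}{4} - 1\right) = \left(-4\right) \left(- \frac{7}{4}\right) = 7$)
$d{\left(l \right)} = \sqrt{7 + l}$ ($d{\left(l \right)} = \sqrt{l + 7} = \sqrt{7 + l}$)
$d{\left(s{\left(-12 \right)} \right)} - 22321 = \sqrt{7 - \frac{3}{16}} - 22321 = \sqrt{\frac{109}{16}} - 22321 = \frac{\sqrt{109}}{4} - 22321 = -22321 + \frac{\sqrt{109}}{4}$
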